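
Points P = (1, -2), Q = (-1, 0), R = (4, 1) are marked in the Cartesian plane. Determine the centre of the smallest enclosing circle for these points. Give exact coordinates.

(1.5, 0.5)

Side lengths²: PQ² = 8, PR² = 18, QR² = 26.
Since QR² = 26 ≥ 18 + 8 = 26, the angle opposite QR is not acute, so the smallest enclosing circle has QR as diameter.
Centre = midpoint of QR = (1.5, 0.5), r² = 26/4 = 6.5.
Centre = (1.5, 0.5).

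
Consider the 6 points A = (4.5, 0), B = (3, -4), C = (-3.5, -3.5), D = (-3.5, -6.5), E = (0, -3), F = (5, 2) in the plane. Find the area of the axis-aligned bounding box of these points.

72.25

x ranges over [-3.5, 5], width 8.5.
y ranges over [-6.5, 2], height 8.5.
Area = 8.5 × 8.5 = 72.25.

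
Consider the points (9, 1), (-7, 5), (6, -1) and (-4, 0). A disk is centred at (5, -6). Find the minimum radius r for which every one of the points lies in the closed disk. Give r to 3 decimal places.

The required radius is the distance from (5, -6) to the farthest point.
Squared distances: 65, 265, 26, 117.
Maximum is 265, attained at (-7, 5).
r = √265 ≈ 16.279.

16.279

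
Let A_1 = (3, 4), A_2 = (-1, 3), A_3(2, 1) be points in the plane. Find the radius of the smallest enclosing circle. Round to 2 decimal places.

2.14

Side lengths²: A_1A_2² = 17, A_1A_3² = 10, A_2A_3² = 13.
Since A_1A_2² = 17 < 13 + 10 = 23, the triangle is acute, so the smallest enclosing circle is the circumcircle.
Circumcentre = (25/22, 65/22), r² = 1105/242.
r = √(1105/242) ≈ 2.14.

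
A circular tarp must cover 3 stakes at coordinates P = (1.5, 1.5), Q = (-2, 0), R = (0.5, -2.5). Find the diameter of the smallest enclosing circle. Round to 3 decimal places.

Side lengths²: PQ² = 14.5, PR² = 17, QR² = 12.5.
Since PR² = 17 < 14.5 + 12.5 = 27, the triangle is acute, so the smallest enclosing circle is the circumcircle.
Circumcentre = (0.2, -0.3), r² = 4.93.
Diameter = 2r = 2√(4.93) ≈ 4.441.

4.441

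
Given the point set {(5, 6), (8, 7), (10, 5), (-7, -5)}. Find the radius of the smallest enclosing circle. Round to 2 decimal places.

9.86

The minimum enclosing circle of a finite set is fixed by two of the points (as a diameter) or three (as a circumcircle).
The farthest pair is (10, 5)–(-7, -5) with squared distance 389. The circle on this segment as diameter has centre (1.5, 0) and r² = 389/4 = 97.25.
Check (5, 6): distance² to centre = 48.25 ≤ 97.25, so it lies inside.
All remaining points lie in this disk, and no smaller disk contains both endpoints, so this is the minimum enclosing circle.
r = √(97.25) ≈ 9.86.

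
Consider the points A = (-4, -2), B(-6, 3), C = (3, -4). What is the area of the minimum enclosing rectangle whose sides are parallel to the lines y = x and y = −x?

40

In coordinates u = x + y, v = x − y the rectangle is axis-aligned; the map (x,y)→(u,v) scales areas by 2.
u-values: -6, -3, -1; range = -1 − (-6) = 5.
v-values: -2, -9, 7; range = 7 − (-9) = 16.
Area = (5 × 16) / 2 = 40.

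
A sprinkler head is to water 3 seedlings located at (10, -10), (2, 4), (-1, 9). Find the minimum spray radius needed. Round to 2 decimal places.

10.98

Call the three points A, B, C in the order given.
Side lengths²: AB² = 260, AC² = 482, BC² = 34.
Since AC² = 482 ≥ 260 + 34 = 294, the angle opposite AC is not acute, so the smallest enclosing circle has AC as diameter.
Centre = midpoint of AC = (4.5, -0.5), r² = 482/4 = 120.5.
r = √(120.5) ≈ 10.98.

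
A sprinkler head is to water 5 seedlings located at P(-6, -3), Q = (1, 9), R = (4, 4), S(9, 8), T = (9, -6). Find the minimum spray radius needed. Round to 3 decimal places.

9.485

A smallest enclosing disk is always determined by at most three of the input points on its boundary.
The minimum enclosing circle is determined by three boundary points: P, S, T.
Their circumcentre is (2.6, 1) with r² = 89.96.
The farthest remaining point Q is at distance² 66.56 ≤ 89.96.
r = √(89.96) ≈ 9.485.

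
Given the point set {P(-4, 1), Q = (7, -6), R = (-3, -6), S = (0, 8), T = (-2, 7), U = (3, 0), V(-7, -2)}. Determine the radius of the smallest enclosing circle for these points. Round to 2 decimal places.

The minimum enclosing circle of a finite set is fixed by two of the points (as a diameter) or three (as a circumcircle).
The minimum enclosing circle is determined by three boundary points: Q, S, V.
Their circumcentre is (13/12, -5/24) with r² = 39485/576.
The farthest remaining point T is at distance² 35405/576 ≤ 39485/576.
r = √(39485/576) ≈ 8.28.

8.28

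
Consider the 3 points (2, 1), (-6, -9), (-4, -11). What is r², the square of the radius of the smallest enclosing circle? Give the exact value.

Call the three points A, B, C in the order given.
Side lengths²: AB² = 164, AC² = 180, BC² = 8.
Since AC² = 180 ≥ 164 + 8 = 172, the angle opposite AC is not acute, so the smallest enclosing circle has AC as diameter.
Centre = midpoint of AC = (-1, -5), r² = 180/4 = 45.

45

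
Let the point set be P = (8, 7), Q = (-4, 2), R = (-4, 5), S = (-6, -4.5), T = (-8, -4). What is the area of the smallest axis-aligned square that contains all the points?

256

The bounding box has width 16 and height 11.5.
An axis-aligned square enclosing the set must have side ≥ max(width, height).
So the minimum side is max(16, 11.5) = 16.
Area = 16² = 256.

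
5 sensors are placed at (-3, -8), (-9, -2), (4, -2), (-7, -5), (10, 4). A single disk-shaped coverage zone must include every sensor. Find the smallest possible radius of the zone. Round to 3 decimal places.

A smallest enclosing disk is always determined by at most three of the input points on its boundary.
The farthest pair is (-9, -2)–(10, 4) with squared distance 397. The circle on this segment as diameter has centre (0.5, 1) and r² = 397/4 = 99.25.
Check (-3, -8): distance² to centre = 93.25 ≤ 99.25, so it lies inside.
All remaining points lie in this disk, and no smaller disk contains both endpoints, so this is the minimum enclosing circle.
r = √(99.25) ≈ 9.962.

9.962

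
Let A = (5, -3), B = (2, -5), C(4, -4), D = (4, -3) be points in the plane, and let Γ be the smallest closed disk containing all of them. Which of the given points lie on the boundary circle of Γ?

A, B

A smallest enclosing disk is always determined by at most three of the input points on its boundary.
The farthest pair is A–B with squared distance 13. The circle on this segment as diameter has centre (3.5, -4) and r² = 13/4 = 3.25.
Check C: distance² to centre = 0.25 ≤ 3.25, so it lies inside.
All remaining points lie in this disk, and no smaller disk contains both endpoints, so this is the minimum enclosing circle.
The points at distance exactly r from the centre are A, B — 2 points.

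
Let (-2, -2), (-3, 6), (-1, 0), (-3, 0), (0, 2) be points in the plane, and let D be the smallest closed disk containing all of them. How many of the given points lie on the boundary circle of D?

2

By Welzl's lemma the MEC is supported by two points (diametrically opposite) or three points (on a circumcircle).
The farthest pair is (-2, -2)–(-3, 6) with squared distance 65. The circle on this segment as diameter has centre (-2.5, 2) and r² = 65/4 = 16.25.
Check (-1, 0): distance² to centre = 6.25 ≤ 16.25, so it lies inside.
All remaining points lie in this disk, and no smaller disk contains both endpoints, so this is the minimum enclosing circle.
The points at distance exactly r from the centre are (-2, -2), (-3, 6) — 2 points.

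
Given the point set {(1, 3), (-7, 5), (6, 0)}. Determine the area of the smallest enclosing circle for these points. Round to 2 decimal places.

152.37

Call the three points A, B, C in the order given.
Side lengths²: AB² = 68, AC² = 34, BC² = 194.
Since BC² = 194 ≥ 68 + 34 = 102, the angle opposite BC is not acute, so the smallest enclosing circle has BC as diameter.
Centre = midpoint of BC = (-0.5, 2.5), r² = 194/4 = 48.5.
Area = π·r² = π·48.5 ≈ 152.37.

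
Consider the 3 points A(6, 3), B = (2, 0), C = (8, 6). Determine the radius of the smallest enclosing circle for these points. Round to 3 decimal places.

Side lengths²: AB² = 25, AC² = 13, BC² = 72.
Since BC² = 72 ≥ 25 + 13 = 38, the angle opposite BC is not acute, so the smallest enclosing circle has BC as diameter.
Centre = midpoint of BC = (5, 3), r² = 72/4 = 18.
r = √18 ≈ 4.243.

4.243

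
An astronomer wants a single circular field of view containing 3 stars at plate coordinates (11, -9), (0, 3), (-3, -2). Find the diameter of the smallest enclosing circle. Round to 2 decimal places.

Call the three points A, B, C in the order given.
Side lengths²: AB² = 265, AC² = 245, BC² = 34.
Since AB² = 265 < 245 + 34 = 279, the triangle is acute, so the smallest enclosing circle is the circumcircle.
Circumcentre = (131/26, -89/26), r² = 22525/338.
Diameter = 2r = 2√(22525/338) ≈ 16.33.

16.33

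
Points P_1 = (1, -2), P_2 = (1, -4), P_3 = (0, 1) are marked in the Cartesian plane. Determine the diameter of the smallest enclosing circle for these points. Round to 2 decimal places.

5.10

Side lengths²: P_1P_2² = 4, P_1P_3² = 10, P_2P_3² = 26.
Since P_2P_3² = 26 ≥ 10 + 4 = 14, the angle opposite P_2P_3 is not acute, so the smallest enclosing circle has P_2P_3 as diameter.
Centre = midpoint of P_2P_3 = (0.5, -1.5), r² = 26/4 = 6.5.
Diameter = 2r = 2√(6.5) ≈ 5.10.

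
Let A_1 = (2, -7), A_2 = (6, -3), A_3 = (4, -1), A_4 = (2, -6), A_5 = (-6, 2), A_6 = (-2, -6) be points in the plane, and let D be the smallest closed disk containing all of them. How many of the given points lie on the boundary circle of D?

The minimum enclosing circle is determined by three boundary points: A_1, A_2, A_5.
Their circumcentre is (-5/34, -29/34) with r² = 24505/578.
The farthest remaining point A_4 is at distance² 17977/578 ≤ 24505/578.
The points at distance exactly r from the centre are A_1, A_2, A_5 — 3 points.

3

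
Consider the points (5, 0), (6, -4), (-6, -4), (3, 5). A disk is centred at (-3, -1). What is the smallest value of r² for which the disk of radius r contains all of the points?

The required radius is the distance from (-3, -1) to the farthest point.
Squared distances: 65, 90, 18, 72.
Maximum is 90, attained at (6, -4).

90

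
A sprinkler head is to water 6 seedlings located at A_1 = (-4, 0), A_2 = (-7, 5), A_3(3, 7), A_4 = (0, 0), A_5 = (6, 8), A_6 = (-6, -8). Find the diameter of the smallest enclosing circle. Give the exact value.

20

A smallest enclosing disk is always determined by at most three of the input points on its boundary.
The farthest pair is A_5–A_6 with squared distance 400. The circle on this segment as diameter has centre (0, 0) and r² = 400/4 = 100.
Check A_1: distance² to centre = 16 ≤ 100, so it lies inside.
All remaining points lie in this disk, and no smaller disk contains both endpoints, so this is the minimum enclosing circle.
Diameter = 2r = 2√100 = 20.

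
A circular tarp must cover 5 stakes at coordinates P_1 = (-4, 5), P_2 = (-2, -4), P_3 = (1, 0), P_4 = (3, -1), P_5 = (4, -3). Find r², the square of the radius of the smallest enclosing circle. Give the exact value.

32

The minimum enclosing circle of a finite set is fixed by two of the points (as a diameter) or three (as a circumcircle).
The farthest pair is P_1–P_5 with squared distance 128. The circle on this segment as diameter has centre (0, 1) and r² = 128/4 = 32.
Check P_2: distance² to centre = 29 ≤ 32, so it lies inside.
All remaining points lie in this disk, and no smaller disk contains both endpoints, so this is the minimum enclosing circle.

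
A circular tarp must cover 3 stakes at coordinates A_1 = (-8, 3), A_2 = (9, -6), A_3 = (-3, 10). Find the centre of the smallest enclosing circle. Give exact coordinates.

Side lengths²: A_1A_2² = 370, A_1A_3² = 74, A_2A_3² = 400.
Since A_2A_3² = 400 < 370 + 74 = 444, the triangle is acute, so the smallest enclosing circle is the circumcircle.
Circumcentre = (79/41, 49/41), r² = 171125/1681.
Centre = (79/41, 49/41).

(79/41, 49/41)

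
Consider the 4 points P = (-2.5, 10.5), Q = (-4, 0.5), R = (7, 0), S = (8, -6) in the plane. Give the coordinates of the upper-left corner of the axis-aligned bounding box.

x-range [-4, 8], y-range [-6, 10.5].
The upper-left corner is (-4, 10.5).

(-4, 10.5)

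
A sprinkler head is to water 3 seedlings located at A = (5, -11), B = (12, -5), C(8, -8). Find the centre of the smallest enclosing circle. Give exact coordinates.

Side lengths²: AB² = 85, AC² = 18, BC² = 25.
Since AB² = 85 ≥ 25 + 18 = 43, the angle opposite AB is not acute, so the smallest enclosing circle has AB as diameter.
Centre = midpoint of AB = (8.5, -8), r² = 85/4 = 21.25.
Centre = (8.5, -8).

(8.5, -8)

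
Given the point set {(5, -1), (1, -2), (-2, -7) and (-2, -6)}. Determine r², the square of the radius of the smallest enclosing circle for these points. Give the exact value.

21.25

The farthest pair is (5, -1)–(-2, -7) with squared distance 85. The circle on this segment as diameter has centre (1.5, -4) and r² = 85/4 = 21.25.
Check (1, -2): distance² to centre = 4.25 ≤ 21.25, so it lies inside.
All remaining points lie in this disk, and no smaller disk contains both endpoints, so this is the minimum enclosing circle.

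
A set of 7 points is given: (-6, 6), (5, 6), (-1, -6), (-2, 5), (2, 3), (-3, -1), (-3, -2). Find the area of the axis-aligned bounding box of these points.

x ranges over [-6, 5], width 11.
y ranges over [-6, 6], height 12.
Area = 11 × 12 = 132.

132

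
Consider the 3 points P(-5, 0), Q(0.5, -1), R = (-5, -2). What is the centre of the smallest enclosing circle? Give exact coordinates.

(-103/44, -1)

Side lengths²: PQ² = 31.25, PR² = 4, QR² = 31.25.
Since QR² = 31.25 < 31.25 + 4 = 35.25, the triangle is acute, so the smallest enclosing circle is the circumcircle.
Circumcentre = (-103/44, -1), r² = 15625/1936.
Centre = (-103/44, -1).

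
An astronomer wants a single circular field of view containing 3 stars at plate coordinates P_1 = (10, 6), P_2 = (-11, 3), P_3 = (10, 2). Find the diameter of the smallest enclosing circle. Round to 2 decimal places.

Side lengths²: P_1P_2² = 450, P_1P_3² = 16, P_2P_3² = 442.
Since P_1P_2² = 450 < 442 + 16 = 458, the triangle is acute, so the smallest enclosing circle is the circumcircle.
Circumcentre = (-3/7, 4), r² = 5525/49.
Diameter = 2r = 2√(5525/49) ≈ 21.24.

21.24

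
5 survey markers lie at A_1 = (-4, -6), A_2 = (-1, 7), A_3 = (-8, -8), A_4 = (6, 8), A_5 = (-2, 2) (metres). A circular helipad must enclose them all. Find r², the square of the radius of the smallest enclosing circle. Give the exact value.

By Welzl's lemma the MEC is supported by two points (diametrically opposite) or three points (on a circumcircle).
The farthest pair is A_3–A_4 with squared distance 452. The circle on this segment as diameter has centre (-1, 0) and r² = 452/4 = 113.
Check A_1: distance² to centre = 45 ≤ 113, so it lies inside.
All remaining points lie in this disk, and no smaller disk contains both endpoints, so this is the minimum enclosing circle.

113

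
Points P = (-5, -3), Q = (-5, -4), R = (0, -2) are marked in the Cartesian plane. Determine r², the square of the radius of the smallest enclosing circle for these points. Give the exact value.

Side lengths²: PQ² = 1, PR² = 26, QR² = 29.
Since QR² = 29 ≥ 26 + 1 = 27, the angle opposite QR is not acute, so the smallest enclosing circle has QR as diameter.
Centre = midpoint of QR = (-2.5, -3), r² = 29/4 = 7.25.

7.25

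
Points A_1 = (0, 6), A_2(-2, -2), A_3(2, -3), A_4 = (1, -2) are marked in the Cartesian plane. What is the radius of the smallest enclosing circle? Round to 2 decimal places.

4.61

The minimum enclosing circle of a finite set is fixed by two of the points (as a diameter) or three (as a circumcircle).
The farthest pair is A_1–A_3 with squared distance 85. The circle on this segment as diameter has centre (1, 1.5) and r² = 85/4 = 21.25.
Check A_2: distance² to centre = 21.25 ≤ 21.25, so it lies inside.
All remaining points lie in this disk, and no smaller disk contains both endpoints, so this is the minimum enclosing circle.
r = √(21.25) ≈ 4.61.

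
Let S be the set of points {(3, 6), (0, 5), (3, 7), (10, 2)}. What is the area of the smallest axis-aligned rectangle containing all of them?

x ranges over [0, 10], width 10.
y ranges over [2, 7], height 5.
Area = 10 × 5 = 50.

50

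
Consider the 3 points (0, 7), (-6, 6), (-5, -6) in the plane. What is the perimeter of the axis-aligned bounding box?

38

Width = max x − min x = 0 − (-6) = 6.
Height = max y − min y = 7 − (-6) = 13.
Perimeter = 2(6 + 13) = 38.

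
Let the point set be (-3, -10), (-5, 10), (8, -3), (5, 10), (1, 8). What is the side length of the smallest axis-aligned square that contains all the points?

20

The bounding box has width 13 and height 20.
An axis-aligned square enclosing the set must have side ≥ max(width, height).
So the minimum side is max(13, 20) = 20.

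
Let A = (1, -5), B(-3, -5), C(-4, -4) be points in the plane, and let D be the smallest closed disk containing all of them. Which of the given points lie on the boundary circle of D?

Side lengths²: AB² = 16, AC² = 26, BC² = 2.
Since AC² = 26 ≥ 16 + 2 = 18, the angle opposite AC is not acute, so the smallest enclosing circle has AC as diameter.
Centre = midpoint of AC = (-1.5, -4.5), r² = 26/4 = 6.5.
The points at distance exactly r from the centre are A, C — 2 points.

A, C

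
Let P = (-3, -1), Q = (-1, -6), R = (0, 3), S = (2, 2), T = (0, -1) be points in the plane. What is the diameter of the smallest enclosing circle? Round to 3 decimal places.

9.055

The minimum enclosing circle of a finite set is fixed by two of the points (as a diameter) or three (as a circumcircle).
The farthest pair is Q–R with squared distance 82. The circle on this segment as diameter has centre (-0.5, -1.5) and r² = 82/4 = 20.5.
Check P: distance² to centre = 6.5 ≤ 20.5, so it lies inside.
All remaining points lie in this disk, and no smaller disk contains both endpoints, so this is the minimum enclosing circle.
Diameter = 2r = 2√(20.5) ≈ 9.055.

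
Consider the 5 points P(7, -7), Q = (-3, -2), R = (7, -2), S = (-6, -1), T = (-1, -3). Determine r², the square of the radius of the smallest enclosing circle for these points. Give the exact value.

The farthest pair is P–S with squared distance 205. The circle on this segment as diameter has centre (0.5, -4) and r² = 205/4 = 51.25.
Check Q: distance² to centre = 16.25 ≤ 51.25, so it lies inside.
All remaining points lie in this disk, and no smaller disk contains both endpoints, so this is the minimum enclosing circle.

51.25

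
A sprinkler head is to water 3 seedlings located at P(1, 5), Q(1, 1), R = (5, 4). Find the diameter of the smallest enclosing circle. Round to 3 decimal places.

Side lengths²: PQ² = 16, PR² = 17, QR² = 25.
Since QR² = 25 < 17 + 16 = 33, the triangle is acute, so the smallest enclosing circle is the circumcircle.
Circumcentre = (2.625, 3), r² = 6.640625.
Diameter = 2r = 2√(6.640625) ≈ 5.154.

5.154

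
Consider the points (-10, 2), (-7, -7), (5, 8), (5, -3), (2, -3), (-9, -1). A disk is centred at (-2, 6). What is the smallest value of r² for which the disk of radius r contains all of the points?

194

The required radius is the distance from (-2, 6) to the farthest point.
Squared distances: 80, 194, 53, 130, 97, 98.
Maximum is 194, attained at (-7, -7).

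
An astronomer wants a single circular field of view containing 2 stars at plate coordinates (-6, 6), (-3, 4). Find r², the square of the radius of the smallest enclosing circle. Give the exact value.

The smallest circle enclosing two points has them as diameter endpoints.
Centre = midpoint = (-4.5, 5); r² = |(-6, 6)−(-3, 4)|²/4 = 13/4 = 3.25.

3.25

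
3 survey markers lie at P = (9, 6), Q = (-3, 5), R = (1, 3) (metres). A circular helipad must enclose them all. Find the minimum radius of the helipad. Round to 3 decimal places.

Side lengths²: PQ² = 145, PR² = 73, QR² = 20.
Since PQ² = 145 ≥ 73 + 20 = 93, the angle opposite PQ is not acute, so the smallest enclosing circle has PQ as diameter.
Centre = midpoint of PQ = (3, 5.5), r² = 145/4 = 36.25.
r = √(36.25) ≈ 6.021.

6.021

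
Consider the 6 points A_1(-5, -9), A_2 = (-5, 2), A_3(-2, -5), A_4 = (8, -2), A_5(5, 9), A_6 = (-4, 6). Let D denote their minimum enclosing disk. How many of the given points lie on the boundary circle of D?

A smallest enclosing disk is always determined by at most three of the input points on its boundary.
The farthest pair is A_1–A_5 with squared distance 424. The circle on this segment as diameter has centre (0, 0) and r² = 424/4 = 106.
Check A_2: distance² to centre = 29 ≤ 106, so it lies inside.
All remaining points lie in this disk, and no smaller disk contains both endpoints, so this is the minimum enclosing circle.
The points at distance exactly r from the centre are A_1, A_5 — 2 points.

2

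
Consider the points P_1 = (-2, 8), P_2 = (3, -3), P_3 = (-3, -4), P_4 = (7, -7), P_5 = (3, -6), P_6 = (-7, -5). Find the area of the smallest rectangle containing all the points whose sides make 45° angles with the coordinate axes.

216

In coordinates u = x + y, v = x − y the rectangle is axis-aligned; the map (x,y)→(u,v) scales areas by 2.
u-values: 6, 0, -7, 0, -3, -12; range = 6 − (-12) = 18.
v-values: -10, 6, 1, 14, 9, -2; range = 14 − (-10) = 24.
Area = (18 × 24) / 2 = 216.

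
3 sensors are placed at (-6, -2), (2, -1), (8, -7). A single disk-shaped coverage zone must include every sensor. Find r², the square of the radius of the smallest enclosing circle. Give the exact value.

55.25

Call the three points A, B, C in the order given.
Side lengths²: AB² = 65, AC² = 221, BC² = 72.
Since AC² = 221 ≥ 72 + 65 = 137, the angle opposite AC is not acute, so the smallest enclosing circle has AC as diameter.
Centre = midpoint of AC = (1, -4.5), r² = 221/4 = 55.25.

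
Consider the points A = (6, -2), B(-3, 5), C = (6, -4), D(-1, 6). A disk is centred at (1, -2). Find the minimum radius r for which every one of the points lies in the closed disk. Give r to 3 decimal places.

The required radius is the distance from (1, -2) to the farthest point.
Squared distances: 25, 65, 29, 68.
Maximum is 68, attained at D.
r = √68 ≈ 8.246.

8.246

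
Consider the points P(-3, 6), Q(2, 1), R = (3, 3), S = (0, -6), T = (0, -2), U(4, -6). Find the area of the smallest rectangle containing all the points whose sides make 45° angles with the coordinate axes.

In coordinates u = x + y, v = x − y the rectangle is axis-aligned; the map (x,y)→(u,v) scales areas by 2.
u-values: 3, 3, 6, -6, -2, -2; range = 6 − (-6) = 12.
v-values: -9, 1, 0, 6, 2, 10; range = 10 − (-9) = 19.
Area = (12 × 19) / 2 = 114.

114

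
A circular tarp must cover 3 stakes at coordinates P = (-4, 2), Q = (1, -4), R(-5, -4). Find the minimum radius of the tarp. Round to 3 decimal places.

3.959

Side lengths²: PQ² = 61, PR² = 37, QR² = 36.
Since PQ² = 61 < 37 + 36 = 73, the triangle is acute, so the smallest enclosing circle is the circumcircle.
Circumcentre = (-2, -17/12), r² = 2257/144.
r = √(2257/144) ≈ 3.959.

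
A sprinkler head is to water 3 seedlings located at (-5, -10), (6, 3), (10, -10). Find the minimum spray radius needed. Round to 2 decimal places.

Call the three points A, B, C in the order given.
Side lengths²: AB² = 290, AC² = 225, BC² = 185.
Since AB² = 290 < 225 + 185 = 410, the triangle is acute, so the smallest enclosing circle is the circumcircle.
Circumcentre = (2.5, -135/26), r² = 26825/338.
r = √(26825/338) ≈ 8.91.

8.91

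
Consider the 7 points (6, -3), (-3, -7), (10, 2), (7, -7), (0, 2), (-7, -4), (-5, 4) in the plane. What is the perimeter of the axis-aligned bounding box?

Width = max x − min x = 10 − (-7) = 17.
Height = max y − min y = 4 − (-7) = 11.
Perimeter = 2(17 + 11) = 56.

56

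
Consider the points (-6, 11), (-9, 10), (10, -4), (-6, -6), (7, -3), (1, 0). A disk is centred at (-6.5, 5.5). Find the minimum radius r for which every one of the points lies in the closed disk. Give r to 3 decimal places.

The required radius is the distance from (-6.5, 5.5) to the farthest point.
Squared distances: 30.5, 26.5, 362.5, 132.5, 254.5, 86.5.
Maximum is 362.5, attained at (10, -4).
r = √(362.5) ≈ 19.039.

19.039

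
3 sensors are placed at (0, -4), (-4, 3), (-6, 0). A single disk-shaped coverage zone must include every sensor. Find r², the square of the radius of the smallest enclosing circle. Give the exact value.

16.25

Call the three points A, B, C in the order given.
Side lengths²: AB² = 65, AC² = 52, BC² = 13.
Since AB² = 65 ≥ 52 + 13 = 65, the angle opposite AB is not acute, so the smallest enclosing circle has AB as diameter.
Centre = midpoint of AB = (-2, -0.5), r² = 65/4 = 16.25.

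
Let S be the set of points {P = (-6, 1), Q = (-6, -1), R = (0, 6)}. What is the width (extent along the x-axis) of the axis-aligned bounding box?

max x = 0, min x = -6, so width = 6.

6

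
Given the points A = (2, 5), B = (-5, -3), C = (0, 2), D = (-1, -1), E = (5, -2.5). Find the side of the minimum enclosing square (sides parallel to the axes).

10

The bounding box has width 10 and height 8.
An axis-aligned square enclosing the set must have side ≥ max(width, height).
So the minimum side is max(10, 8) = 10.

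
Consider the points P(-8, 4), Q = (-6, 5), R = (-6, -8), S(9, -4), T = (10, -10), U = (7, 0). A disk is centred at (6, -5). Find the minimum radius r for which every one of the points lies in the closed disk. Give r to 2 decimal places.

The required radius is the distance from (6, -5) to the farthest point.
Squared distances: 277, 244, 153, 10, 41, 26.
Maximum is 277, attained at P.
r = √277 ≈ 16.64.

16.64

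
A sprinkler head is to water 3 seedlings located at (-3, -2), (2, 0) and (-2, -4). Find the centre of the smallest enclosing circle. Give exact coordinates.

(-1/6, -11/6)

Call the three points A, B, C in the order given.
Side lengths²: AB² = 29, AC² = 5, BC² = 32.
Since BC² = 32 < 29 + 5 = 34, the triangle is acute, so the smallest enclosing circle is the circumcircle.
Circumcentre = (-1/6, -11/6), r² = 145/18.
Centre = (-1/6, -11/6).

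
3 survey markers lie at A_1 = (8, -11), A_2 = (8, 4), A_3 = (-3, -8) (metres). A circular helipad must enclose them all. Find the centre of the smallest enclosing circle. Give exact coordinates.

(91/22, -3.5)

Side lengths²: A_1A_2² = 225, A_1A_3² = 130, A_2A_3² = 265.
Since A_2A_3² = 265 < 225 + 130 = 355, the triangle is acute, so the smallest enclosing circle is the circumcircle.
Circumcentre = (91/22, -3.5), r² = 17225/242.
Centre = (91/22, -3.5).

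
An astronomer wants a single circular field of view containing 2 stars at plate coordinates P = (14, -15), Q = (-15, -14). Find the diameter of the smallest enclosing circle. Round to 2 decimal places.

The smallest circle enclosing two points has them as diameter endpoints.
Centre = midpoint = (-0.5, -14.5); r² = |PQ|²/4 = 842/4 = 210.5.
Diameter = 2r = 2√(210.5) ≈ 29.02.

29.02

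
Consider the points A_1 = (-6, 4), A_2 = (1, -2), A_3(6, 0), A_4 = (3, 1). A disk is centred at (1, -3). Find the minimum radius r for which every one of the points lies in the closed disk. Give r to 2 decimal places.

The required radius is the distance from (1, -3) to the farthest point.
Squared distances: 98, 1, 34, 20.
Maximum is 98, attained at A_1.
r = √98 ≈ 9.90.

9.90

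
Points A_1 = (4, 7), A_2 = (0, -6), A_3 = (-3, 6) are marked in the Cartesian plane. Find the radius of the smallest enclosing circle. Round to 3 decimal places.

6.837

Side lengths²: A_1A_2² = 185, A_1A_3² = 50, A_2A_3² = 153.
Since A_1A_2² = 185 < 153 + 50 = 203, the triangle is acute, so the smallest enclosing circle is the circumcircle.
Circumcentre = (77/58, 41/58), r² = 78625/1682.
r = √(78625/1682) ≈ 6.837.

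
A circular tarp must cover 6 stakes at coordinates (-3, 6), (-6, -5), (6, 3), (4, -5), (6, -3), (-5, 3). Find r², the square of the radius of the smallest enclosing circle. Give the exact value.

4225/81

By Welzl's lemma the MEC is supported by two points (diametrically opposite) or three points (on a circumcircle).
The minimum enclosing circle is determined by three boundary points: (-3, 6), (-6, -5), (6, 3).
Their circumcentre is (-2/9, -2/3) with r² = 4225/81.
The farthest remaining point (6, -3) is at distance² 3577/81 ≤ 4225/81.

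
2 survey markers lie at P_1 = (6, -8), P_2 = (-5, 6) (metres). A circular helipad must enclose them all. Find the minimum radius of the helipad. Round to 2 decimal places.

The smallest circle enclosing two points has them as diameter endpoints.
Centre = midpoint = (0.5, -1); r² = |P_1P_2|²/4 = 317/4 = 79.25.
r = √(79.25) ≈ 8.90.

8.90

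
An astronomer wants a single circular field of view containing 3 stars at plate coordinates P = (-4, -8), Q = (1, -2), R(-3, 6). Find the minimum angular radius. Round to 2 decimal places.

Side lengths²: PQ² = 61, PR² = 197, QR² = 80.
Since PR² = 197 ≥ 80 + 61 = 141, the angle opposite PR is not acute, so the smallest enclosing circle has PR as diameter.
Centre = midpoint of PR = (-3.5, -1), r² = 197/4 = 49.25.
r = √(49.25) ≈ 7.02.

7.02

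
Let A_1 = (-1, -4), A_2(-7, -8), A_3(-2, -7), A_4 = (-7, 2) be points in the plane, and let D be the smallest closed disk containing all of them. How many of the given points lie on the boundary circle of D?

3

A smallest enclosing disk is always determined by at most three of the input points on its boundary.
The minimum enclosing circle is determined by three boundary points: A_2, A_3, A_4.
Their circumcentre is (-5.4, -3) with r² = 27.56.
The farthest remaining point A_1 is at distance² 20.36 ≤ 27.56.
The points at distance exactly r from the centre are A_2, A_3, A_4 — 3 points.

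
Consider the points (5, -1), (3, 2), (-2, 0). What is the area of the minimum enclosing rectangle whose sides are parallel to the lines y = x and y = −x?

28

In coordinates u = x + y, v = x − y the rectangle is axis-aligned; the map (x,y)→(u,v) scales areas by 2.
u-values: 4, 5, -2; range = 5 − (-2) = 7.
v-values: 6, 1, -2; range = 6 − (-2) = 8.
Area = (7 × 8) / 2 = 28.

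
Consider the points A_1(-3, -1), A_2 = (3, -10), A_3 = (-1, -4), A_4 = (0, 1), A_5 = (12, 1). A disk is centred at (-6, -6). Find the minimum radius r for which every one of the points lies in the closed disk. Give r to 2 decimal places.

19.31

The required radius is the distance from (-6, -6) to the farthest point.
Squared distances: 34, 97, 29, 85, 373.
Maximum is 373, attained at A_5.
r = √373 ≈ 19.31.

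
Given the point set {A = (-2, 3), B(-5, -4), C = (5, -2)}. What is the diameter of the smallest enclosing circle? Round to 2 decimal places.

10.44

Side lengths²: AB² = 58, AC² = 74, BC² = 104.
Since BC² = 104 < 74 + 58 = 132, the triangle is acute, so the smallest enclosing circle is the circumcircle.
Circumcentre = (-0.21875, -1.90625), r² = 27.244140625.
Diameter = 2r = 2√(27.244140625) ≈ 10.44.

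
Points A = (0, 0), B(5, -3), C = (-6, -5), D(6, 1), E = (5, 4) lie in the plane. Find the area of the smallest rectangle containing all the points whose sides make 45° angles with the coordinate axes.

90

In coordinates u = x + y, v = x − y the rectangle is axis-aligned; the map (x,y)→(u,v) scales areas by 2.
u-values: 0, 2, -11, 7, 9; range = 9 − (-11) = 20.
v-values: 0, 8, -1, 5, 1; range = 8 − (-1) = 9.
Area = (20 × 9) / 2 = 90.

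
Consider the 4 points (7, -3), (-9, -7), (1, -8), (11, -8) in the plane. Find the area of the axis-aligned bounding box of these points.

x ranges over [-9, 11], width 20.
y ranges over [-8, -3], height 5.
Area = 20 × 5 = 100.

100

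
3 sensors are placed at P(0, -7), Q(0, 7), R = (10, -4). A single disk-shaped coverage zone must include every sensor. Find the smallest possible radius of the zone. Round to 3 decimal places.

Side lengths²: PQ² = 196, PR² = 109, QR² = 221.
Since QR² = 221 < 196 + 109 = 305, the triangle is acute, so the smallest enclosing circle is the circumcircle.
Circumcentre = (3.35, 0), r² = 60.2225.
r = √(60.2225) ≈ 7.760.

7.760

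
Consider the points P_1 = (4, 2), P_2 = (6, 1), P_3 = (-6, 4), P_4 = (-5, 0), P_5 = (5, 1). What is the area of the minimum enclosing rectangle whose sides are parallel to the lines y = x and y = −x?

90

In coordinates u = x + y, v = x − y the rectangle is axis-aligned; the map (x,y)→(u,v) scales areas by 2.
u-values: 6, 7, -2, -5, 6; range = 7 − (-5) = 12.
v-values: 2, 5, -10, -5, 4; range = 5 − (-10) = 15.
Area = (12 × 15) / 2 = 90.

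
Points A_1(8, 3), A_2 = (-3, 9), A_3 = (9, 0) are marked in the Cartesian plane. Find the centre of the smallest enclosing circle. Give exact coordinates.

Side lengths²: A_1A_2² = 157, A_1A_3² = 10, A_2A_3² = 225.
Since A_2A_3² = 225 ≥ 157 + 10 = 167, the angle opposite A_2A_3 is not acute, so the smallest enclosing circle has A_2A_3 as diameter.
Centre = midpoint of A_2A_3 = (3, 4.5), r² = 225/4 = 56.25.
Centre = (3, 4.5).

(3, 4.5)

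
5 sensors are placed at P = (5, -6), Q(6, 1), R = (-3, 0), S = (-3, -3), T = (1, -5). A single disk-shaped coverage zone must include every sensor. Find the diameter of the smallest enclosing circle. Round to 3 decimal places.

10.328

The minimum enclosing circle is determined by three boundary points: P, Q, R.
Their circumcentre is (55/31, -61/31) with r² = 25625/961.
The farthest remaining point S is at distance² 22928/961 ≤ 25625/961.
Diameter = 2r = 2√(25625/961) ≈ 10.328.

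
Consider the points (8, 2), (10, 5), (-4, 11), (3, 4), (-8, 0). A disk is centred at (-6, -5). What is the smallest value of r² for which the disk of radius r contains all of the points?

The required radius is the distance from (-6, -5) to the farthest point.
Squared distances: 245, 356, 260, 162, 29.
Maximum is 356, attained at (10, 5).

356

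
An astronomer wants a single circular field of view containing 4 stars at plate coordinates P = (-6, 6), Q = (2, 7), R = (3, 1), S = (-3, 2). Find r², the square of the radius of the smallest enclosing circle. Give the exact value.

26.5

The farthest pair is P–R with squared distance 106. The circle on this segment as diameter has centre (-1.5, 3.5) and r² = 106/4 = 26.5.
Check Q: distance² to centre = 24.5 ≤ 26.5, so it lies inside.
All remaining points lie in this disk, and no smaller disk contains both endpoints, so this is the minimum enclosing circle.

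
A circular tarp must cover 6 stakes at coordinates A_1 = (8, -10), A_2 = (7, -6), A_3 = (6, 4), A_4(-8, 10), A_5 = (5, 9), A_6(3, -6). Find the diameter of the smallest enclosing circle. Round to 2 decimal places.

25.61

By Welzl's lemma the MEC is supported by two points (diametrically opposite) or three points (on a circumcircle).
The farthest pair is A_1–A_4 with squared distance 656. The circle on this segment as diameter has centre (0, 0) and r² = 656/4 = 164.
Check A_2: distance² to centre = 85 ≤ 164, so it lies inside.
All remaining points lie in this disk, and no smaller disk contains both endpoints, so this is the minimum enclosing circle.
Diameter = 2r = 2√164 ≈ 25.61.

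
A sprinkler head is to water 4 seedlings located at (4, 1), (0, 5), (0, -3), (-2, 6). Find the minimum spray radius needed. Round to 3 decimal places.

The minimum enclosing circle of a finite set is fixed by two of the points (as a diameter) or three (as a circumcircle).
The minimum enclosing circle is determined by three boundary points: (4, 1), (0, -3), (-2, 6).
Their circumcentre is (-13/22, 35/22) with r² = 5185/242.
The farthest remaining point (0, 5) is at distance² 2897/242 ≤ 5185/242.
r = √(5185/242) ≈ 4.629.

4.629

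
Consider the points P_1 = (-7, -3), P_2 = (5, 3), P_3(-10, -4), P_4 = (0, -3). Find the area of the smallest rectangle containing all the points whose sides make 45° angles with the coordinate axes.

99

In coordinates u = x + y, v = x − y the rectangle is axis-aligned; the map (x,y)→(u,v) scales areas by 2.
u-values: -10, 8, -14, -3; range = 8 − (-14) = 22.
v-values: -4, 2, -6, 3; range = 3 − (-6) = 9.
Area = (22 × 9) / 2 = 99.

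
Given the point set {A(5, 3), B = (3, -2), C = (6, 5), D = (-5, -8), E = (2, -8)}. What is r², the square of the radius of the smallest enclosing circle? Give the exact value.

72.5

The minimum enclosing circle of a finite set is fixed by two of the points (as a diameter) or three (as a circumcircle).
The farthest pair is C–D with squared distance 290. The circle on this segment as diameter has centre (0.5, -1.5) and r² = 290/4 = 72.5.
Check A: distance² to centre = 40.5 ≤ 72.5, so it lies inside.
All remaining points lie in this disk, and no smaller disk contains both endpoints, so this is the minimum enclosing circle.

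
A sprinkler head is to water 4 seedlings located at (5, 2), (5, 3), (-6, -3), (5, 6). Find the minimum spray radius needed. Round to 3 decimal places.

7.106

The minimum enclosing circle of a finite set is fixed by two of the points (as a diameter) or three (as a circumcircle).
The farthest pair is (-6, -3)–(5, 6) with squared distance 202. The circle on this segment as diameter has centre (-0.5, 1.5) and r² = 202/4 = 50.5.
Check (5, 2): distance² to centre = 30.5 ≤ 50.5, so it lies inside.
All remaining points lie in this disk, and no smaller disk contains both endpoints, so this is the minimum enclosing circle.
r = √(50.5) ≈ 7.106.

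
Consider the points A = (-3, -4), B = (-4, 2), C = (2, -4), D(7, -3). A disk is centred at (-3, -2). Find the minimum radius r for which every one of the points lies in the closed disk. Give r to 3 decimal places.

10.050

The required radius is the distance from (-3, -2) to the farthest point.
Squared distances: 4, 17, 29, 101.
Maximum is 101, attained at D.
r = √101 ≈ 10.050.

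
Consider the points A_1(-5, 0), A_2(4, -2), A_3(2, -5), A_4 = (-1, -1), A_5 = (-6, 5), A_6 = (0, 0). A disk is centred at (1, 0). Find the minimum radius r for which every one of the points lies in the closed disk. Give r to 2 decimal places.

8.60

The required radius is the distance from (1, 0) to the farthest point.
Squared distances: 36, 13, 26, 5, 74, 1.
Maximum is 74, attained at A_5.
r = √74 ≈ 8.60.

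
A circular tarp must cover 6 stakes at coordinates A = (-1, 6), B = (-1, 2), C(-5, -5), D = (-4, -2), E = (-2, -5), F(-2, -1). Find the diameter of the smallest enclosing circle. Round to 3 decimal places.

A smallest enclosing disk is always determined by at most three of the input points on its boundary.
The farthest pair is A–C with squared distance 137. The circle on this segment as diameter has centre (-3, 0.5) and r² = 137/4 = 34.25.
Check B: distance² to centre = 6.25 ≤ 34.25, so it lies inside.
All remaining points lie in this disk, and no smaller disk contains both endpoints, so this is the minimum enclosing circle.
Diameter = 2r = 2√(34.25) ≈ 11.705.

11.705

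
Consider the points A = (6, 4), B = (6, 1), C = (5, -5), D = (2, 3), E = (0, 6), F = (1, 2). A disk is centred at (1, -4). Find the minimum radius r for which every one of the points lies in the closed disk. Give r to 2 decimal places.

The required radius is the distance from (1, -4) to the farthest point.
Squared distances: 89, 50, 17, 50, 101, 36.
Maximum is 101, attained at E.
r = √101 ≈ 10.05.

10.05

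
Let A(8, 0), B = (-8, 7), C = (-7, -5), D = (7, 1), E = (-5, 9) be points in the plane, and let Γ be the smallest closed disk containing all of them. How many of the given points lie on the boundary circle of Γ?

3

The minimum enclosing circle is determined by three boundary points: A, B, C.
Their circumcentre is (-63/74, 115/74) with r² = 221125/2738.
The farthest remaining point E is at distance² 198925/2738 ≤ 221125/2738.
The points at distance exactly r from the centre are A, B, C — 3 points.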